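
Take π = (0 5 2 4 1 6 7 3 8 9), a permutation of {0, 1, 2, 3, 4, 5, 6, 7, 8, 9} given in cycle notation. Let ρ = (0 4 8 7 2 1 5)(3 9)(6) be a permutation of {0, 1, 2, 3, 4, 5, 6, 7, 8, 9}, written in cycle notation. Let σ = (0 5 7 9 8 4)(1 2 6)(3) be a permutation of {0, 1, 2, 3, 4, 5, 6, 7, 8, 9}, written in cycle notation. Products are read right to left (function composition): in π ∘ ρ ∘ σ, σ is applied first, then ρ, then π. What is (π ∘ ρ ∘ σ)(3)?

Apply the permutations in order: σ(3) = 3, then ρ(3) = 9, then π(9) = 0. So (π ∘ ρ ∘ σ)(3) = 0.

0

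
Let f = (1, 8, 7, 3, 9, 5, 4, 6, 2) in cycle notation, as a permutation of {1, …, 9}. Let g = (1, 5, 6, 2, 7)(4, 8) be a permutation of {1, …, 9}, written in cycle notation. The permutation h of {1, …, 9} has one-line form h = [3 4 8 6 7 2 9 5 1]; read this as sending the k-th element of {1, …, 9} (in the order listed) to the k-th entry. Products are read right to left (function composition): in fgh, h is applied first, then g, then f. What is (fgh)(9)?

4

Chase 9: h(9) = 1; g(1) = 5; f(5) = 4. Hence (fgh)(9) = 4.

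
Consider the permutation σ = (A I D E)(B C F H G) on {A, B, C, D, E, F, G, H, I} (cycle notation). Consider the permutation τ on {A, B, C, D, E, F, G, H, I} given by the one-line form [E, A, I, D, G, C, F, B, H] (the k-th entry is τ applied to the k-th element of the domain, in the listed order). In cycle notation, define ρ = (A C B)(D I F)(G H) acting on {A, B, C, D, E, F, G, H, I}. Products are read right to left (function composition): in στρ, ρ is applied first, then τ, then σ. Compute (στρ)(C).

I

(στρ)(C) = σ(τ(ρ(C))). ρ(C) = B, then τ(B) = A, then σ(A) = I, so the result is I.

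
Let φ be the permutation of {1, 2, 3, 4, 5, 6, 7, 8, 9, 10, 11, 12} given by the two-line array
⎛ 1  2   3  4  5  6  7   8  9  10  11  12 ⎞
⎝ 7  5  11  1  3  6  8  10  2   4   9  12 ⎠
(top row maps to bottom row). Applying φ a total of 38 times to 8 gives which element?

1

Tracing 8 → 10 → … returns to 8 after 5 steps, so 8 lies in a 5-cycle (1, 7, 8, 10, 4).
Powers repeat with period 5 on this cycle, and 38 mod 5 = 3, so φ^38(8) = φ^3(8).
Stepping 3 places around the cycle: 8 → 10 → 4 → 1.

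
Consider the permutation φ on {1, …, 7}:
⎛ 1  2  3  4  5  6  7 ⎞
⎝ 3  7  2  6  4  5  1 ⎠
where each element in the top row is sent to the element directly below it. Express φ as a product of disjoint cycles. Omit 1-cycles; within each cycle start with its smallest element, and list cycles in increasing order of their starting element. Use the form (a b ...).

(1 3 2 7)(4 6 5)

Iterating φ from 1 gives 1 → 3 → 2 → 7 → 1; that is the 4-cycle (1 3 2 7).
Repeating from the next unused element and collecting all non-trivial cycles gives (1 3 2 7)(4 6 5).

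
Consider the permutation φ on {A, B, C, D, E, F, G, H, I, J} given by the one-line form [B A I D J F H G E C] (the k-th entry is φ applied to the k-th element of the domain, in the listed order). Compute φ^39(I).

Tracing I → E → … returns to I after 4 steps, so I lies in a 4-cycle (C, I, E, J).
Powers repeat with period 4 on this cycle, and 39 mod 4 = 3, so φ^39(I) = φ^3(I).
Stepping 3 places around the cycle: I → E → J → C.

C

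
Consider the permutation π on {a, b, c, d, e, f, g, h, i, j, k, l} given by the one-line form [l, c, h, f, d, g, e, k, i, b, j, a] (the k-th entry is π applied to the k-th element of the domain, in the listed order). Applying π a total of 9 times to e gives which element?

d

Tracing e → d → … returns to e after 4 steps, so e lies in a 4-cycle (d f g e).
Since the cycle has length 4, π^9 acts on it the same as π^1 (9 mod 4 = 1).
Stepping 1 place around the cycle: e → d.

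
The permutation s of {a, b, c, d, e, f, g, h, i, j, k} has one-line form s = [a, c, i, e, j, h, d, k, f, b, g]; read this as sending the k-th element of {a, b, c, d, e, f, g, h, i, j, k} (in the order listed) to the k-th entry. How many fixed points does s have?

1

The fixed points (elements with s(x) = x) are {a}, so there is 1.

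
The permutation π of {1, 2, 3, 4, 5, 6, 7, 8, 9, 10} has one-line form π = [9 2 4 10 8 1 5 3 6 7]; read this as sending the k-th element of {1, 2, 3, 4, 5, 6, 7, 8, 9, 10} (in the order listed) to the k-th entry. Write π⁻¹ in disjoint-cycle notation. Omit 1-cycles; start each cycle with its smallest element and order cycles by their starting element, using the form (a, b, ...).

First write π in disjoint cycles: (1, 9, 6)(3, 4, 10, 7, 5, 8).
The inverse reverses every cycle; in canonical form, π⁻¹ = (1, 6, 9)(3, 8, 5, 7, 10, 4).

(1, 6, 9)(3, 8, 5, 7, 10, 4)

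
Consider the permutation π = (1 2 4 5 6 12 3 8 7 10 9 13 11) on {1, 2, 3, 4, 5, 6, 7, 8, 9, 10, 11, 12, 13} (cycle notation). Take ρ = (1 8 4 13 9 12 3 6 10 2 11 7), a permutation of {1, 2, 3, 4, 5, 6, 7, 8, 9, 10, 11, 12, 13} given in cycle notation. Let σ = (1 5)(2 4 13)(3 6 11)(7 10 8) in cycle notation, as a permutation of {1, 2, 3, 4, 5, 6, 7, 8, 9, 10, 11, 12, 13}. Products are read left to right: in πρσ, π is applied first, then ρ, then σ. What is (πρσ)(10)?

12

(πρσ)(10) = σ(ρ(π(10))). π(10) = 9, then ρ(9) = 12, then σ(12) = 12, so the result is 12.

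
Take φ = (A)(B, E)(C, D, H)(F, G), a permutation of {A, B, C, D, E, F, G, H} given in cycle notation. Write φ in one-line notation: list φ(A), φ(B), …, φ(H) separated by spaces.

Reading each image from the cycles: A→A, B→E, C→D, D→H, E→B, F→G, G→F, H→C.
So the one-line form is A E D H B G F C.

A E D H B G F C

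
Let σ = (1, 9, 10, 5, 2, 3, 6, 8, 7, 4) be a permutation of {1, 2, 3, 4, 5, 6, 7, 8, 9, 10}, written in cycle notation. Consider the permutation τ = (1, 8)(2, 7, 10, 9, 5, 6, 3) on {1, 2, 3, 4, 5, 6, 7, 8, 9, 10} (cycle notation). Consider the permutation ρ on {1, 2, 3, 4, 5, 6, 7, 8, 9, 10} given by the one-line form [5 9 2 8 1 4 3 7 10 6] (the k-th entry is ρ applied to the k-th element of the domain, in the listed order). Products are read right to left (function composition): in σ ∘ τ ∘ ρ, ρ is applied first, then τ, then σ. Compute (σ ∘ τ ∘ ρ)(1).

Apply the permutations in order: ρ(1) = 5, then τ(5) = 6, then σ(6) = 8. So (σ ∘ τ ∘ ρ)(1) = 8.

8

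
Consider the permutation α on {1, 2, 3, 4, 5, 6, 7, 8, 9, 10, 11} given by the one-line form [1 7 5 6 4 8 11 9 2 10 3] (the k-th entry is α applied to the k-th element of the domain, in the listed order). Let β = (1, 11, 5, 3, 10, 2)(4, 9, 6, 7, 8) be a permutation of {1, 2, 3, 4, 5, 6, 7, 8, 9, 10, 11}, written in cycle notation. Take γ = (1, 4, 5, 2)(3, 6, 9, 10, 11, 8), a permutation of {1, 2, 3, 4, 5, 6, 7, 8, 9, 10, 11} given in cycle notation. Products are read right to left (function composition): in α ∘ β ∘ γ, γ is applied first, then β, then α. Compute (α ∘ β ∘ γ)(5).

Chase 5: γ(5) = 2; β(2) = 1; α(1) = 1. Hence (α ∘ β ∘ γ)(5) = 1.

1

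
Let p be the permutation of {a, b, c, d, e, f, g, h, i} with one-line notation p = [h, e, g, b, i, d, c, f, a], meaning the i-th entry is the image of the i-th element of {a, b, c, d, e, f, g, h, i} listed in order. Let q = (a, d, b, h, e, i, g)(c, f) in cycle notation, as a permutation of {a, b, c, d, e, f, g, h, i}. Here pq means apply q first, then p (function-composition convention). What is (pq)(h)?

i

(pq)(h) = p(q(h)). q(h) = e, then p(e) = i. So (pq)(h) = i.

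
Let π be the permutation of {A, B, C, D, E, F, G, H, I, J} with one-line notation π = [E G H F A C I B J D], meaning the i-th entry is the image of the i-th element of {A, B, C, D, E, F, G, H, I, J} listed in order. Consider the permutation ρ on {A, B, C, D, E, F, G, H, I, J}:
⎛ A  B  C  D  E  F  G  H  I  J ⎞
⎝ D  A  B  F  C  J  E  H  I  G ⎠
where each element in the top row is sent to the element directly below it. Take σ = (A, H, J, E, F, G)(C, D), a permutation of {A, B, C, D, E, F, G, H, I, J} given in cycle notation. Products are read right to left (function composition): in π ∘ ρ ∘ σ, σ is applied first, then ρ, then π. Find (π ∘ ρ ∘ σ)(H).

I

Apply the permutations in order: σ(H) = J, then ρ(J) = G, then π(G) = I. So (π ∘ ρ ∘ σ)(H) = I.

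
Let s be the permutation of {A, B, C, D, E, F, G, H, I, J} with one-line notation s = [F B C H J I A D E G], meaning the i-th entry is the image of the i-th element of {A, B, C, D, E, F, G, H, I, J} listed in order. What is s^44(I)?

J

Tracing I → E → … returns to I after 6 steps, so I lies in a 6-cycle (A, F, I, E, J, G).
Powers repeat with period 6 on this cycle, and 44 mod 6 = 2, so s^44(I) = s^2(I).
Advancing 2 steps from I: I → E → J.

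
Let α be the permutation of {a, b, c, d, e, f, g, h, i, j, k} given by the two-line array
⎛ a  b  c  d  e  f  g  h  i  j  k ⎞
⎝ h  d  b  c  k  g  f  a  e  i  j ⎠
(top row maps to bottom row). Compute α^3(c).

Tracing c → b → … returns to c after 3 steps, so c lies in a 3-cycle (b, d, c).
Powers repeat with period 3 on this cycle, and 3 mod 3 = 0, so α^3(c) = α^0(c).
So α^3(c) = c.

c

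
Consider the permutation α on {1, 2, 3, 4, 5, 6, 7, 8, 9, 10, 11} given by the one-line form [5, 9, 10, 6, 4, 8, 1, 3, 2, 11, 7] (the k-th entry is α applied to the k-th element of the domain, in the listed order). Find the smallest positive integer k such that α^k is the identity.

Writing α as disjoint cycles, the cycle lengths are 9, 2.
The order is lcm(9, 2) = 18.

18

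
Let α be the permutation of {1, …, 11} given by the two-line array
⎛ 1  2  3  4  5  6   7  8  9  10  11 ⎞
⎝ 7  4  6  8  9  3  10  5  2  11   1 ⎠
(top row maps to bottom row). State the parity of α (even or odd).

even

In disjoint-cycle form the cycle lengths are 5, 4, 2.
A cycle of length ℓ contributes ℓ−1 transpositions, so α is a product of 4 + 3 + 1 = 8 transpositions — even.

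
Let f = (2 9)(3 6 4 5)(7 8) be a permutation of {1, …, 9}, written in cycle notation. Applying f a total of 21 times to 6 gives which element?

6 lies in the 4-cycle (3 6 4 5).
Powers repeat with period 4 on this cycle, and 21 mod 4 = 1, so f^21(6) = f^1(6).
Stepping 1 place around the cycle: 6 → 4.

4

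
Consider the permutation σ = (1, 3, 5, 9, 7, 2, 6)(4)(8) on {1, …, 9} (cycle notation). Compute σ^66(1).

9

1 lies in the 7-cycle (1, 3, 5, 9, 7, 2, 6).
On a 7-cycle, σ^7 is the identity, so σ^66 = σ^3 there (66 ≡ 3 mod 7).
Advancing 3 steps from 1: 1 → 3 → 5 → 9.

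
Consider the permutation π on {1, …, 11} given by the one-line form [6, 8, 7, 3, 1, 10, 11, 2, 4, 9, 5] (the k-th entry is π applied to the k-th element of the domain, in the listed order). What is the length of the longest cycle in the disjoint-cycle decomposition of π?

Decomposing into disjoint cycles gives (1, 6, 10, 9, 4, 3, 7, 11, 5)(2, 8); the longest has length 9.

9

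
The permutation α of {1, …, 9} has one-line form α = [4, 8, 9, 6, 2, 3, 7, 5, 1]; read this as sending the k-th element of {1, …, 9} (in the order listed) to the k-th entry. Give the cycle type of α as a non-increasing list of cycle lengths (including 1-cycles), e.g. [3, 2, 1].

[5, 3, 1]

The disjoint cycles are (1, 4, 6, 3, 9)(2, 8, 5)(7), with lengths 5, 3, 1 in non-increasing order.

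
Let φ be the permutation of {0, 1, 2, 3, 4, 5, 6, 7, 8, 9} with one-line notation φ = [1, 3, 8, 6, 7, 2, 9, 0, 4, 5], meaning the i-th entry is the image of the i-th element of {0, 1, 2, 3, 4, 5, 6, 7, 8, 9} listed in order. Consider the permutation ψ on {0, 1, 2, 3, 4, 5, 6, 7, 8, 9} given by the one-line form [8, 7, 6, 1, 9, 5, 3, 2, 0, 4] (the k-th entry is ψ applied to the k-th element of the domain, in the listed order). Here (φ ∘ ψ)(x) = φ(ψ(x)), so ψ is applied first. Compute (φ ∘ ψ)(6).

6

First apply ψ: ψ(6) = 3, then φ(3) = 6. Thus (φ ∘ ψ)(6) = 6.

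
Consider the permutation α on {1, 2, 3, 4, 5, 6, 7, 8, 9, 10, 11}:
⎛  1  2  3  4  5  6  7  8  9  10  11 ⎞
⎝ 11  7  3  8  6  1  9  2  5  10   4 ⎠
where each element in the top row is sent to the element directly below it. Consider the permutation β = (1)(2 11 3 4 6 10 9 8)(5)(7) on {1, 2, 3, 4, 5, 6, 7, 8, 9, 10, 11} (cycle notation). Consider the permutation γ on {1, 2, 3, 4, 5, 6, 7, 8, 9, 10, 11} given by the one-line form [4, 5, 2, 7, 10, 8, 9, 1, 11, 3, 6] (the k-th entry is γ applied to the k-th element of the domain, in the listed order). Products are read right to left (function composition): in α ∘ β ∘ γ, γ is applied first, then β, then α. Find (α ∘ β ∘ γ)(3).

4

Apply the permutations in order: γ(3) = 2, then β(2) = 11, then α(11) = 4. So (α ∘ β ∘ γ)(3) = 4.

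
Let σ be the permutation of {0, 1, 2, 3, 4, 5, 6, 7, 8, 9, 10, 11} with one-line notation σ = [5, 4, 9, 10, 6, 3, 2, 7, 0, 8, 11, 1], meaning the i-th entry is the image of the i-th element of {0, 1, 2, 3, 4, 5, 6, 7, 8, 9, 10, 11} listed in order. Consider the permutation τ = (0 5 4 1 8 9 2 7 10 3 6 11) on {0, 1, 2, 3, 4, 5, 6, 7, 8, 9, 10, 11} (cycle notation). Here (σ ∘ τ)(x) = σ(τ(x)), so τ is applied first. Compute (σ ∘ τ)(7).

11

First apply τ: τ(7) = 10, then σ(10) = 11. Thus (σ ∘ τ)(7) = 11.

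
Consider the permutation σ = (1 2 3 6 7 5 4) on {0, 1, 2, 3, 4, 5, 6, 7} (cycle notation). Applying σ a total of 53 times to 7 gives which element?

2

7 lies in the 7-cycle (1 2 3 6 7 5 4).
On a 7-cycle, σ^7 is the identity, so σ^53 = σ^4 there (53 ≡ 4 mod 7).
Advancing 4 steps from 7: 7 → 5 → 4 → 1 → 2.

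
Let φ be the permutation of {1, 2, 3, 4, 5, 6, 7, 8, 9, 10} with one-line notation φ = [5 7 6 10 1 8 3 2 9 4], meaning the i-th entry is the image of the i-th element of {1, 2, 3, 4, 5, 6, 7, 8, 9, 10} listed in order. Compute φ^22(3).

8

Tracing 3 → 6 → … returns to 3 after 5 steps, so 3 lies in a 5-cycle (2 7 3 6 8).
On a 5-cycle, φ^5 is the identity, so φ^22 = φ^2 there (22 ≡ 2 mod 5).
Stepping 2 places around the cycle: 3 → 6 → 8.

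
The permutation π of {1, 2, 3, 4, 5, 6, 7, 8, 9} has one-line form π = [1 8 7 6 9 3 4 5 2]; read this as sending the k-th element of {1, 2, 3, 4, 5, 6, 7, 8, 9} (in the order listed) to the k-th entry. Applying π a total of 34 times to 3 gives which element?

4

Tracing 3 → 7 → … returns to 3 after 4 steps, so 3 lies in a 4-cycle (3, 7, 4, 6).
Powers repeat with period 4 on this cycle, and 34 mod 4 = 2, so π^34(3) = π^2(3).
Advancing 2 steps from 3: 3 → 7 → 4.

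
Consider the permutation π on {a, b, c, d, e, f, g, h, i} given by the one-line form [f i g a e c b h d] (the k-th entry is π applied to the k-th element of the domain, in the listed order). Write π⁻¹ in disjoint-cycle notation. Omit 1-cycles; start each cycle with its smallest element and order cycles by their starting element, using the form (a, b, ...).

(a, d, i, b, g, c, f)

First write π in disjoint cycles: (a, f, c, g, b, i, d).
The inverse reverses every cycle; in canonical form, π⁻¹ = (a, d, i, b, g, c, f).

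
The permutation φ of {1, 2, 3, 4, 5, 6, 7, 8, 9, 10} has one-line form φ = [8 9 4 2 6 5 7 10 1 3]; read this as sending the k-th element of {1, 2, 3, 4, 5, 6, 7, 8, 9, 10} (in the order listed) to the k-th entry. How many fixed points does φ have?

The fixed points (elements with φ(x) = x) are {7}, so there is 1.

1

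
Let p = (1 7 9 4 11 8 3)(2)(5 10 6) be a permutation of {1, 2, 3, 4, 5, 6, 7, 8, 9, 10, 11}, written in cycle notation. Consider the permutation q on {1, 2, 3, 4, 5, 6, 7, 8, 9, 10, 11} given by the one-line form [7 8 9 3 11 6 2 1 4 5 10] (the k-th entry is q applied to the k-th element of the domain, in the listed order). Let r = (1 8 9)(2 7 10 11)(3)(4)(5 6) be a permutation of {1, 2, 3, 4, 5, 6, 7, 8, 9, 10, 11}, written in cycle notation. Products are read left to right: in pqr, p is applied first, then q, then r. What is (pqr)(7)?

(pqr)(7) = r(q(p(7))). p(7) = 9, then q(9) = 4, then r(4) = 4, so the result is 4.

4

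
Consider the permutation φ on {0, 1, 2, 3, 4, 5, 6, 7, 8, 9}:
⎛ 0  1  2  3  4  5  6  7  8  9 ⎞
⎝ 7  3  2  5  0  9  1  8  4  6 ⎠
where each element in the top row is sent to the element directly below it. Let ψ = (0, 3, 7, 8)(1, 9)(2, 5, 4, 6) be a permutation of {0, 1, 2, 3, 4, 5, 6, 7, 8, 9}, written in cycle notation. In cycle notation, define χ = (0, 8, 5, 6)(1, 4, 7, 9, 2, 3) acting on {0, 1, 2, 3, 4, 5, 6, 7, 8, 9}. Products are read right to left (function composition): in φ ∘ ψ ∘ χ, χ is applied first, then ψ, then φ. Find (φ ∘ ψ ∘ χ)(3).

6

Apply the permutations in order: χ(3) = 1, then ψ(1) = 9, then φ(9) = 6. So (φ ∘ ψ ∘ χ)(3) = 6.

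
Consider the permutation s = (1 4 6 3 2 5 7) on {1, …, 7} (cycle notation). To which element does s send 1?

4

1 appears in (1 4 6 3 2 5 7); the next entry (wrapping around) is 4.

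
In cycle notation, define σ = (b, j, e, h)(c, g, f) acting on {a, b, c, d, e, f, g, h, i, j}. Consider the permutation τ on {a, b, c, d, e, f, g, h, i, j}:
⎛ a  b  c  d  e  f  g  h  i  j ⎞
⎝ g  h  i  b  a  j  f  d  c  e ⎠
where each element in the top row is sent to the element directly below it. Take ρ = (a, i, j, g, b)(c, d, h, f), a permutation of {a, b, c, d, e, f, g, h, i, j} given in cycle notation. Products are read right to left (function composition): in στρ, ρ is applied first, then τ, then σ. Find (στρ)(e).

Chase e: ρ(e) = e; τ(e) = a; σ(a) = a. Hence (στρ)(e) = a.

a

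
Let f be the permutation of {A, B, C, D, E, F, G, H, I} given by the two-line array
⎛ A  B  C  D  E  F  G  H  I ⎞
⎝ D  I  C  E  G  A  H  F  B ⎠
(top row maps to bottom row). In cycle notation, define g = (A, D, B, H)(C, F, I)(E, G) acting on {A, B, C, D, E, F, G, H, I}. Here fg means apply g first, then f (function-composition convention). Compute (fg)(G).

g(G) = E, then f(E) = G; composing gives (fg)(G) = G.

G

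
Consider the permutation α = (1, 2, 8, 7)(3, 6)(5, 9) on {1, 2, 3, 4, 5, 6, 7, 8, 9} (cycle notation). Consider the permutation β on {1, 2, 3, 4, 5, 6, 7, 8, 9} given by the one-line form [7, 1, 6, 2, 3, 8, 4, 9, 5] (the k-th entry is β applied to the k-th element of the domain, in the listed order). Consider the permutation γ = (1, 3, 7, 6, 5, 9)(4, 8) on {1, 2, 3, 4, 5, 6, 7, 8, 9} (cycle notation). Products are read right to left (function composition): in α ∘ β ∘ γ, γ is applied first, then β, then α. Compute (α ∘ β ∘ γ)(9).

(α ∘ β ∘ γ)(9) = α(β(γ(9))). γ(9) = 1, then β(1) = 7, then α(7) = 1, so the result is 1.

1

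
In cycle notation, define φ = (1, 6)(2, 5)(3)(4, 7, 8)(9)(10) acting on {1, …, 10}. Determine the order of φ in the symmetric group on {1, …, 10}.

6

The cycle type of φ is (3, 2, 2, 1, 1, 1).
The order is lcm(3, 2, 2) = 6.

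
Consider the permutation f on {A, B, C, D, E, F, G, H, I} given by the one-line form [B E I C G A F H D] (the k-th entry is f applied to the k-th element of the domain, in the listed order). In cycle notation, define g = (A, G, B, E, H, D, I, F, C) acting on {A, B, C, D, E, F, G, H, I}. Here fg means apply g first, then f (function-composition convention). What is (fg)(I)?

A

g(I) = F, then f(F) = A; composing gives (fg)(I) = A.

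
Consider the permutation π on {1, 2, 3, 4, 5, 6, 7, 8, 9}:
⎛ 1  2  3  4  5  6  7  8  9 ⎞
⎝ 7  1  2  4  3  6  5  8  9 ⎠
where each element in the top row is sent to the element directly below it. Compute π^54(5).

7

Tracing 5 → 3 → … returns to 5 after 5 steps, so 5 lies in a 5-cycle (1, 7, 5, 3, 2).
On a 5-cycle, π^5 is the identity, so π^54 = π^4 there (54 ≡ 4 mod 5).
Advancing 4 steps from 5: 5 → 3 → 2 → 1 → 7.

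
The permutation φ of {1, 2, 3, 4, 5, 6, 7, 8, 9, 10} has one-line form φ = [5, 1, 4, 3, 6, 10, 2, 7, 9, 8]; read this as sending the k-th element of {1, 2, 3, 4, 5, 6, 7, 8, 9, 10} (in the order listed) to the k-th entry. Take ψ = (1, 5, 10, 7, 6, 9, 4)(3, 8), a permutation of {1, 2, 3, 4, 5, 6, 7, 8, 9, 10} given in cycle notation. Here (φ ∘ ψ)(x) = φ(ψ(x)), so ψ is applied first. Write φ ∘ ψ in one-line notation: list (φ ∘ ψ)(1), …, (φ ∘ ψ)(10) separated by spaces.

6 1 7 5 8 9 10 4 3 2

(φ ∘ ψ)(x) = φ(ψ(x)). Computing each image: φ(ψ(1)) = φ(5) = 6, φ(ψ(2)) = φ(2) = 1, φ(ψ(3)) = φ(8) = 7, φ(ψ(4)) = φ(1) = 5, φ(ψ(5)) = φ(10) = 8, φ(ψ(6)) = φ(9) = 9, φ(ψ(7)) = φ(6) = 10, φ(ψ(8)) = φ(3) = 4, φ(ψ(9)) = φ(4) = 3, φ(ψ(10)) = φ(7) = 2.
Hence φ ∘ ψ = [6 1 7 5 8 9 10 4 3 2].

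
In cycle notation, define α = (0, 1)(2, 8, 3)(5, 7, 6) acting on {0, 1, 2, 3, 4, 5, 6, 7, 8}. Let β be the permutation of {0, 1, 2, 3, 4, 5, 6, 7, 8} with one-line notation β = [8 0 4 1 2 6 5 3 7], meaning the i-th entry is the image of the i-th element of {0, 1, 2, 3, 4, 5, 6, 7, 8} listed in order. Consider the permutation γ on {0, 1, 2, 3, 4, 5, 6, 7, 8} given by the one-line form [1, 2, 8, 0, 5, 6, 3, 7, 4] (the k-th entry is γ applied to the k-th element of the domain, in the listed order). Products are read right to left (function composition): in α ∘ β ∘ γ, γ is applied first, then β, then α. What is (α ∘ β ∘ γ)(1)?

4

(α ∘ β ∘ γ)(1) = α(β(γ(1))). γ(1) = 2, then β(2) = 4, then α(4) = 4, so the result is 4.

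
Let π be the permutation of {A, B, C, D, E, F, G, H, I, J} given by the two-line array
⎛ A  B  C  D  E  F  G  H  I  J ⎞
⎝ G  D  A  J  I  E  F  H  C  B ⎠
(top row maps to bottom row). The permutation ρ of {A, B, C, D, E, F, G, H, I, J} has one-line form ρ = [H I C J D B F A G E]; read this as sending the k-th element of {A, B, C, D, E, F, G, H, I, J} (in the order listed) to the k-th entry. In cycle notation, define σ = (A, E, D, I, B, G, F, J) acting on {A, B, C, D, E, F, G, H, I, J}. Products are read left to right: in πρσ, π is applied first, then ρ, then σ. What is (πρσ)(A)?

J

Chase A: π(A) = G; ρ(G) = F; σ(F) = J. Hence (πρσ)(A) = J.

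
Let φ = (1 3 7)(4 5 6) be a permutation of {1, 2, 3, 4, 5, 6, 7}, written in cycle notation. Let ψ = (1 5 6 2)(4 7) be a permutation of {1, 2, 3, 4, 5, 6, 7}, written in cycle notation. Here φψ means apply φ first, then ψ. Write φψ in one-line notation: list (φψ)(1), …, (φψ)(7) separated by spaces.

(φψ)(x) = ψ(φ(x)). Computing each image: ψ(φ(1)) = ψ(3) = 3, ψ(φ(2)) = ψ(2) = 1, ψ(φ(3)) = ψ(7) = 4, ψ(φ(4)) = ψ(5) = 6, ψ(φ(5)) = ψ(6) = 2, ψ(φ(6)) = ψ(4) = 7, ψ(φ(7)) = ψ(1) = 5.
Hence φψ = [3 1 4 6 2 7 5].

3 1 4 6 2 7 5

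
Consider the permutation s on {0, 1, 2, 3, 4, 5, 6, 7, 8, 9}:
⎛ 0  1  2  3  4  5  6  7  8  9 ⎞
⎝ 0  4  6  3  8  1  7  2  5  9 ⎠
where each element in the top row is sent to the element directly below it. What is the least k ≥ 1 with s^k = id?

Writing s as disjoint cycles, the cycle lengths are 4, 3, 1, 1, 1.
The order of s is the least common multiple of its cycle lengths: lcm(4, 3) = 12.

12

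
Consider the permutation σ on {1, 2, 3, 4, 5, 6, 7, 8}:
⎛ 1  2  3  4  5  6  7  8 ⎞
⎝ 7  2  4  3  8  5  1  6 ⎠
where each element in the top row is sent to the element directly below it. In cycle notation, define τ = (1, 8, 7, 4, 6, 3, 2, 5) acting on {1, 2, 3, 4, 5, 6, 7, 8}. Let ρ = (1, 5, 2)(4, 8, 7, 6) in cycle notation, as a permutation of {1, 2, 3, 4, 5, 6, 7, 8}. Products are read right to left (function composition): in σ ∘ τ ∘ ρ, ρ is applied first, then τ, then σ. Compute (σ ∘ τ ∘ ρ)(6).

5

(σ ∘ τ ∘ ρ)(6) = σ(τ(ρ(6))). ρ(6) = 4, then τ(4) = 6, then σ(6) = 5, so the result is 5.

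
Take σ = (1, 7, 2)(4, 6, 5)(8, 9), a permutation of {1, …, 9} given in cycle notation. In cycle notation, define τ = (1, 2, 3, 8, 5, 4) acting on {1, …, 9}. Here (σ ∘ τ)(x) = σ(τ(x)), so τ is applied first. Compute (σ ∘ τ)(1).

First apply τ: τ(1) = 2, then σ(2) = 1. Thus (σ ∘ τ)(1) = 1.

1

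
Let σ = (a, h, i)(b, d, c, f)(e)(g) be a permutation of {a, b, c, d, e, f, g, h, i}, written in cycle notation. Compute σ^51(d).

b

d lies in the 4-cycle (b, d, c, f).
Since the cycle has length 4, σ^51 acts on it the same as σ^3 (51 mod 4 = 3).
Advancing 3 steps from d: d → c → f → b.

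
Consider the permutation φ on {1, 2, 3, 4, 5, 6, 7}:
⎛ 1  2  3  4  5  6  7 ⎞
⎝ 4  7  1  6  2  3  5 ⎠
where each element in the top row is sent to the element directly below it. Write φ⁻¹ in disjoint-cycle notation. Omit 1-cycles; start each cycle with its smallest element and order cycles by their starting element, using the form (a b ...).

(1 3 6 4)(2 5 7)

The cycle decomposition of φ is (1 4 6 3)(2 7 5).
The inverse reverses every cycle; in canonical form, φ⁻¹ = (1 3 6 4)(2 5 7).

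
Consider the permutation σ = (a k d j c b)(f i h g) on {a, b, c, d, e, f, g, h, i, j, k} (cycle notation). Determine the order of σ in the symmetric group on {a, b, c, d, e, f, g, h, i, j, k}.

The disjoint cycles have lengths 6, 4, 1.
The order is lcm(6, 4) = 12.

12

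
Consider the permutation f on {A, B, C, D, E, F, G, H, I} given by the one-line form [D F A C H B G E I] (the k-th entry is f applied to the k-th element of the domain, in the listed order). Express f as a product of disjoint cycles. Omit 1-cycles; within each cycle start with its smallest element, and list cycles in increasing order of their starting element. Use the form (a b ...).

(A D C)(B F)(E H)

From A: A → D → C → A, closing the cycle (A D C).
Continuing from each remaining unvisited element yields (A D C)(B F)(E H).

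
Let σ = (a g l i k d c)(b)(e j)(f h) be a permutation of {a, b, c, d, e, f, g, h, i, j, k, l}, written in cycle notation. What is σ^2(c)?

c lies in the 7-cycle (a g l i k d c).
Advancing 2 steps from c: c → a → g.

g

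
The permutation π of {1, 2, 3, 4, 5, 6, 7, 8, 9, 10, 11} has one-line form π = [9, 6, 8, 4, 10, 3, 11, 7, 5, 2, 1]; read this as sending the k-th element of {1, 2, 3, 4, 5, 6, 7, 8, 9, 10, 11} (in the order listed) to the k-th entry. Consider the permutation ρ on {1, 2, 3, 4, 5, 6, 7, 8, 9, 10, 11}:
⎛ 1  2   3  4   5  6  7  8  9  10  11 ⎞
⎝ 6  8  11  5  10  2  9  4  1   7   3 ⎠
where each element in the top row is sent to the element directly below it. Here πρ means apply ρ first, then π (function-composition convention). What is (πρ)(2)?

ρ(2) = 8, then π(8) = 7; composing gives (πρ)(2) = 7.

7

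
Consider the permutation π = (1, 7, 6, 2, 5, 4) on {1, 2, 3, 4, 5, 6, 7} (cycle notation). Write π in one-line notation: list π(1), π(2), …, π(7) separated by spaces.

Reading each image from the cycles: 1→7, 2→5, 3→3, 4→1, 5→4, 6→2, 7→6.
So the one-line form is 7 5 3 1 4 2 6.

7 5 3 1 4 2 6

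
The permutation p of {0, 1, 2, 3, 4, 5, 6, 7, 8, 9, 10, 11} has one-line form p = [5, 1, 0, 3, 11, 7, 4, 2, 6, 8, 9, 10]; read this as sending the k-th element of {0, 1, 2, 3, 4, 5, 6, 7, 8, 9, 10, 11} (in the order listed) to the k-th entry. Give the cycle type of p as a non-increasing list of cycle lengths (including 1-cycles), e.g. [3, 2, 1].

The disjoint cycles are (0 5 7 2)(1)(3)(4 11 10 9 8 6), with lengths 6, 4, 1, 1 in non-increasing order.

[6, 4, 1, 1]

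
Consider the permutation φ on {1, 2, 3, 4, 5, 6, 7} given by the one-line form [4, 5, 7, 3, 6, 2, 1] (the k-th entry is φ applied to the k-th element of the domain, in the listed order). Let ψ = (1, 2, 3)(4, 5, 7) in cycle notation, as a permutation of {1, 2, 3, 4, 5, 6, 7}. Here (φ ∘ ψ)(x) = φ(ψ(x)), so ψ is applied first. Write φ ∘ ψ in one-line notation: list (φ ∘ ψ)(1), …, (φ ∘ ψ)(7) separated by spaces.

(φ ∘ ψ)(x) = φ(ψ(x)). Computing each image: φ(ψ(1)) = φ(2) = 5, φ(ψ(2)) = φ(3) = 7, φ(ψ(3)) = φ(1) = 4, φ(ψ(4)) = φ(5) = 6, φ(ψ(5)) = φ(7) = 1, φ(ψ(6)) = φ(6) = 2, φ(ψ(7)) = φ(4) = 3.
Hence φ ∘ ψ = [5 7 4 6 1 2 3].

5 7 4 6 1 2 3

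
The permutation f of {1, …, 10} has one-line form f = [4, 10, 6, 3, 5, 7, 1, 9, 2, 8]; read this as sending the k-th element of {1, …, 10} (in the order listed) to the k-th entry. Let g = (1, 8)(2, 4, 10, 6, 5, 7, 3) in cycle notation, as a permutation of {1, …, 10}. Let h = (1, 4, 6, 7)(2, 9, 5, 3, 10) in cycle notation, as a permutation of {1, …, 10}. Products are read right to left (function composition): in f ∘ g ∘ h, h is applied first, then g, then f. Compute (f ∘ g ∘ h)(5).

10

Apply the permutations in order: h(5) = 3, then g(3) = 2, then f(2) = 10. So (f ∘ g ∘ h)(5) = 10.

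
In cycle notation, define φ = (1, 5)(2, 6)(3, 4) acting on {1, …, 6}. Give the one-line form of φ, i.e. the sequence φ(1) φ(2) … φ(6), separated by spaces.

Image by image: 1↦5, 2↦6, 3↦4, 4↦3, 5↦1, 6↦2.
Listing these in domain order gives 5 6 4 3 1 2.

5 6 4 3 1 2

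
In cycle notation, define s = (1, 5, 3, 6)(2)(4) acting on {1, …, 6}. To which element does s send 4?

The 1-cycle (4) fixes 4, so s(4) = 4.

4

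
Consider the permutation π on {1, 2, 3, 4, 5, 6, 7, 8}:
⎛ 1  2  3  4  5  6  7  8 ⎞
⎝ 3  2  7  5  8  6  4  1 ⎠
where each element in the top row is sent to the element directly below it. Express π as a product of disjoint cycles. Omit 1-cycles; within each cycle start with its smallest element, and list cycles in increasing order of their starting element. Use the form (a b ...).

(1 3 7 4 5 8)

Iterating π from 1 gives 1 → 3 → 7 → 4 → 5 → 8 → 1; that is the 6-cycle (1 3 7 4 5 8).
Continuing from each remaining unvisited element yields (1 3 7 4 5 8).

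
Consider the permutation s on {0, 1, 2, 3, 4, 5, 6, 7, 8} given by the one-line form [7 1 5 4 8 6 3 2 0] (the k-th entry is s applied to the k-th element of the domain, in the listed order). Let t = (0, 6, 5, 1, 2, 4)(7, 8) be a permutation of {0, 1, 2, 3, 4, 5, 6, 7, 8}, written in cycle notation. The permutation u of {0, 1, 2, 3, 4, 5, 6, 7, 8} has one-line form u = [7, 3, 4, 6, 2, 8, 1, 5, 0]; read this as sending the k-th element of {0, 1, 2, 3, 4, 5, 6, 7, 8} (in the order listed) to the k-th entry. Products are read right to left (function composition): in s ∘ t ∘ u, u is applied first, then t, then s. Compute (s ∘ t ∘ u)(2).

7

Apply the permutations in order: u(2) = 4, then t(4) = 0, then s(0) = 7. So (s ∘ t ∘ u)(2) = 7.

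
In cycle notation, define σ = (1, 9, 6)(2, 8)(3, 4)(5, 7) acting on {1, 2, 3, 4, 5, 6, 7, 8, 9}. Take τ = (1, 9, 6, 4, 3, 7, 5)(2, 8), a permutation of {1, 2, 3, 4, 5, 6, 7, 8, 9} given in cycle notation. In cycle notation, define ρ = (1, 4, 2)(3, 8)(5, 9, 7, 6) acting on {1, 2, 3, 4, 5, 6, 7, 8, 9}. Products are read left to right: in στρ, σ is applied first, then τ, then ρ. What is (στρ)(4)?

Apply the permutations in order: σ(4) = 3, then τ(3) = 7, then ρ(7) = 6. So (στρ)(4) = 6.

6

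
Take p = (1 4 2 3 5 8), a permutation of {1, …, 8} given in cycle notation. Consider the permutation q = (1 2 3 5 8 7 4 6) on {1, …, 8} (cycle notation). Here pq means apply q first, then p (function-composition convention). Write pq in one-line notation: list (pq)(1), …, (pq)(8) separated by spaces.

(pq)(x) = p(q(x)). Computing each image: p(q(1)) = p(2) = 3, p(q(2)) = p(3) = 5, p(q(3)) = p(5) = 8, p(q(4)) = p(6) = 6, p(q(5)) = p(8) = 1, p(q(6)) = p(1) = 4, p(q(7)) = p(4) = 2, p(q(8)) = p(7) = 7.
Hence pq = [3 5 8 6 1 4 2 7].

3 5 8 6 1 4 2 7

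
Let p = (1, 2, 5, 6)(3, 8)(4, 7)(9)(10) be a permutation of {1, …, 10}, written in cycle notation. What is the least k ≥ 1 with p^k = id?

4

The disjoint cycles have lengths 4, 2, 2, 1, 1.
Since disjoint cycles commute, ord(p) = lcm(4, 2, 2) = 4.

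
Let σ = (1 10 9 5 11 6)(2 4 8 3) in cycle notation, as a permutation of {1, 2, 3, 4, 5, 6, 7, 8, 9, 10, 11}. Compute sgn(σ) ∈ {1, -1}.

1

The cycle lengths are 6, 4, 1.
A cycle of length ℓ contributes ℓ−1 transpositions, so σ is a product of 5 + 3 = 8 transpositions — even.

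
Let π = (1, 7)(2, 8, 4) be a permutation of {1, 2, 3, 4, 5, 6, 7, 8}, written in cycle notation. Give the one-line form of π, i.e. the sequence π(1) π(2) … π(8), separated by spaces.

Each element maps to the next entry in its cycle (wrapping to the front): 1↦7, 2↦8, 3↦3, 4↦2, 5↦5, 6↦6, 7↦1, 8↦4.
So the one-line form is 7 8 3 2 5 6 1 4.

7 8 3 2 5 6 1 4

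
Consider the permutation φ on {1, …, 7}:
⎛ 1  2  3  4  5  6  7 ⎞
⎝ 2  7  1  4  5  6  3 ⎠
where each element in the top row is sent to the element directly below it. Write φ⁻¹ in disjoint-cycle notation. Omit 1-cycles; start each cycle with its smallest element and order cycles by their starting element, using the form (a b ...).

The cycle decomposition of φ is (1 2 7 3).
The inverse reverses every cycle; in canonical form, φ⁻¹ = (1 3 7 2).

(1 3 7 2)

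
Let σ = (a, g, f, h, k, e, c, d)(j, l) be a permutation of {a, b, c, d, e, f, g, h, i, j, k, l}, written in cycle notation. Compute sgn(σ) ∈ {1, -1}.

The cycle lengths are 8, 2, 1, 1.
A cycle of length ℓ contributes ℓ−1 transpositions, so σ is a product of 7 + 1 = 8 transpositions — even.

1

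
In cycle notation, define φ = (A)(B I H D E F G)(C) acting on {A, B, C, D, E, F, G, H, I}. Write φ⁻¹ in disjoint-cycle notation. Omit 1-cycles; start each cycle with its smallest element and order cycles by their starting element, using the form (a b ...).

(B G F E D H I)

The inverse reverses each cycle.
After reversing and putting each cycle's least element first, φ⁻¹ = (B G F E D H I).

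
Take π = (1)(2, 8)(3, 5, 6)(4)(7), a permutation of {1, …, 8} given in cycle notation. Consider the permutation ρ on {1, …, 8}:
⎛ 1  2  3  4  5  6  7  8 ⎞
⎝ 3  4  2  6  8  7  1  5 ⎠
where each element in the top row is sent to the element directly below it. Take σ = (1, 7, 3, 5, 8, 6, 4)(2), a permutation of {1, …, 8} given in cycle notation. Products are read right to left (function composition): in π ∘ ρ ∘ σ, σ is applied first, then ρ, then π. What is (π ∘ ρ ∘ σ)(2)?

(π ∘ ρ ∘ σ)(2) = π(ρ(σ(2))). σ(2) = 2, then ρ(2) = 4, then π(4) = 4, so the result is 4.

4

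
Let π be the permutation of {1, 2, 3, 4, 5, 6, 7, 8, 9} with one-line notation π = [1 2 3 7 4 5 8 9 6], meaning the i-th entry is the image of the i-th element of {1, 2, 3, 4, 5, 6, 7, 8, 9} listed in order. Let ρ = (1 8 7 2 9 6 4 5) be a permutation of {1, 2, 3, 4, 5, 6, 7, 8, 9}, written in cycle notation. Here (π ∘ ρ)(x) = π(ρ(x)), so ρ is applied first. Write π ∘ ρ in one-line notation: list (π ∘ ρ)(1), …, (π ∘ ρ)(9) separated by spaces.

Chase each element through ρ then π: 1 → 8 → 9; 2 → 9 → 6; 3 → 3 → 3; 4 → 5 → 4; 5 → 1 → 1; 6 → 4 → 7; 7 → 2 → 2; 8 → 7 → 8; 9 → 6 → 5.
Collecting the images, π ∘ ρ = [9 6 3 4 1 7 2 8 5].

9 6 3 4 1 7 2 8 5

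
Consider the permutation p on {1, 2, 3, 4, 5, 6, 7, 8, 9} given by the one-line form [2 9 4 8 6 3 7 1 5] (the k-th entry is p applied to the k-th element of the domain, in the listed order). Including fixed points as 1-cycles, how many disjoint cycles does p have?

The cycle decomposition is (1, 2, 9, 5, 6, 3, 4, 8)(7), which has 2 cycles (counting 1-cycles).

2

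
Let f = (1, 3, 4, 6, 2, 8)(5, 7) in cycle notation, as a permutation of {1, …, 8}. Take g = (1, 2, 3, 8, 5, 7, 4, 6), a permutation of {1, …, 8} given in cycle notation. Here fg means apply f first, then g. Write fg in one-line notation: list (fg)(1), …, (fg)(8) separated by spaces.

8 5 6 1 4 3 7 2

(fg)(x) = g(f(x)). Computing each image: g(f(1)) = g(3) = 8, g(f(2)) = g(8) = 5, g(f(3)) = g(4) = 6, g(f(4)) = g(6) = 1, g(f(5)) = g(7) = 4, g(f(6)) = g(2) = 3, g(f(7)) = g(5) = 7, g(f(8)) = g(1) = 2.
Hence fg = [8 5 6 1 4 3 7 2].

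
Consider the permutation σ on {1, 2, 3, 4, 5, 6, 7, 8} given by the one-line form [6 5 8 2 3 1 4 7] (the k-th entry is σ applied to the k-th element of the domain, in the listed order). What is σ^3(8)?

Tracing 8 → 7 → … returns to 8 after 6 steps, so 8 lies in a 6-cycle (2 5 3 8 7 4).
Stepping 3 places around the cycle: 8 → 7 → 4 → 2.

2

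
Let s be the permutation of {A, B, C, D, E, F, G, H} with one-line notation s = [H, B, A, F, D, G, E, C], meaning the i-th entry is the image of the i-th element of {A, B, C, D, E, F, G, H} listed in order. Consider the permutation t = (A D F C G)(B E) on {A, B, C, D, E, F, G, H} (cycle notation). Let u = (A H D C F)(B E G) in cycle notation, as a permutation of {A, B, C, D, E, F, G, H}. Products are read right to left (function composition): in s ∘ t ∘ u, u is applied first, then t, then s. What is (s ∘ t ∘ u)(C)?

A

Chase C: u(C) = F; t(F) = C; s(C) = A. Hence (s ∘ t ∘ u)(C) = A.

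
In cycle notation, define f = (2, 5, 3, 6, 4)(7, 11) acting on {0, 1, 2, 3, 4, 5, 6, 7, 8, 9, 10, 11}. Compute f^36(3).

3 lies in the 5-cycle (2, 5, 3, 6, 4).
Since the cycle has length 5, f^36 acts on it the same as f^1 (36 mod 5 = 1).
Stepping 1 place around the cycle: 3 → 6.

6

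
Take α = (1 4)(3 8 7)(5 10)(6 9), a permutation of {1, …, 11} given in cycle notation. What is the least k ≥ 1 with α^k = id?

The disjoint cycles have lengths 3, 2, 2, 2, 1, 1.
Since disjoint cycles commute, ord(α) = lcm(3, 2, 2, 2) = 6.

6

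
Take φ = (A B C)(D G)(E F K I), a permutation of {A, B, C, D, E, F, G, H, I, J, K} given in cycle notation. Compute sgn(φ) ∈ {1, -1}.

The cycle lengths are 4, 3, 2, 1, 1.
A cycle of length ℓ contributes ℓ−1 transpositions, so φ is a product of 3 + 2 + 1 = 6 transpositions — even.

1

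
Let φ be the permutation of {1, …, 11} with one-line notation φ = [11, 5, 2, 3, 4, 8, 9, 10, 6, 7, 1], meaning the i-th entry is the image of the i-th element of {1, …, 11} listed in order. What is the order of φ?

The disjoint-cycle form of φ has cycle lengths 5, 4, 2.
Since disjoint cycles commute, ord(φ) = lcm(5, 4, 2) = 20.

20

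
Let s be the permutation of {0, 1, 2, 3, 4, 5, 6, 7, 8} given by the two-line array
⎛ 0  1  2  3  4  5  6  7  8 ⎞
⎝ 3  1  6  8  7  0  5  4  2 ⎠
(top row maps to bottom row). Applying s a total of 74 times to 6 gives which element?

0

Tracing 6 → 5 → … returns to 6 after 6 steps, so 6 lies in a 6-cycle (0, 3, 8, 2, 6, 5).
Since the cycle has length 6, s^74 acts on it the same as s^2 (74 mod 6 = 2).
Advancing 2 steps from 6: 6 → 5 → 0.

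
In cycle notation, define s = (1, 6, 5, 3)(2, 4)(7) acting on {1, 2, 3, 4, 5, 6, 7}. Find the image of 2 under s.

4

Within (2, 4), 2 ↦ 4.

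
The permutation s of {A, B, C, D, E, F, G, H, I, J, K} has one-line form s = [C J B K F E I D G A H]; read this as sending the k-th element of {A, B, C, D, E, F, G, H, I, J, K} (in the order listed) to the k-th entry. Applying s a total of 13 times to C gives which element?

Tracing C → B → … returns to C after 4 steps, so C lies in a 4-cycle (A, C, B, J).
Powers repeat with period 4 on this cycle, and 13 mod 4 = 1, so s^13(C) = s^1(C).
Advancing 1 step from C: C → B.

B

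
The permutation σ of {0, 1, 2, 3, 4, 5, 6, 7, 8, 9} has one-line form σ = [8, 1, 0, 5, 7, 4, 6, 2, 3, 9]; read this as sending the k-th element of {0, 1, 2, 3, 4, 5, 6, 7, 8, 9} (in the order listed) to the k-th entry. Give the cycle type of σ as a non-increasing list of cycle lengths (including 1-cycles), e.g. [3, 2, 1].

The disjoint cycles are (0 8 3 5 4 7 2)(1)(6)(9), with lengths 7, 1, 1, 1 in non-increasing order.

[7, 1, 1, 1]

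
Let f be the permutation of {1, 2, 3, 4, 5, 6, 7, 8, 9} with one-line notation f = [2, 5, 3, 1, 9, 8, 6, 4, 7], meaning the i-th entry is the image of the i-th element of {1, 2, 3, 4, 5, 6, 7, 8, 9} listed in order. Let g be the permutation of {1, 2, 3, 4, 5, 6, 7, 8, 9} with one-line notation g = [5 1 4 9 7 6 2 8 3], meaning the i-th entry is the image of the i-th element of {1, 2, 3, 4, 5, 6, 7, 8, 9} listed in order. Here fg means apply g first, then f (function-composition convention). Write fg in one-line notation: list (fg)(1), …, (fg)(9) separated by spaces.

(fg)(x) = f(g(x)). Computing each image: f(g(1)) = f(5) = 9, f(g(2)) = f(1) = 2, f(g(3)) = f(4) = 1, f(g(4)) = f(9) = 7, f(g(5)) = f(7) = 6, f(g(6)) = f(6) = 8, f(g(7)) = f(2) = 5, f(g(8)) = f(8) = 4, f(g(9)) = f(3) = 3.
Hence fg = [9 2 1 7 6 8 5 4 3].

9 2 1 7 6 8 5 4 3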